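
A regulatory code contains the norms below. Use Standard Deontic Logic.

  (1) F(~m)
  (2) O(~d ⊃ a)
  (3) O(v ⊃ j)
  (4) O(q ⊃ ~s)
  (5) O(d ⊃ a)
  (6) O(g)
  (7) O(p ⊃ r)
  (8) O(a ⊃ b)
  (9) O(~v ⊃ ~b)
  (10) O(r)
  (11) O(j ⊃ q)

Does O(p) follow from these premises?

No

Premise 7 is O(p ⊃ r); even if O(r) held, inferring O(p) would be affirming the consequent — invalid.
No other premise forces O(p). An ideal world satisfying every premise can still have p false, so O(p) is not derivable.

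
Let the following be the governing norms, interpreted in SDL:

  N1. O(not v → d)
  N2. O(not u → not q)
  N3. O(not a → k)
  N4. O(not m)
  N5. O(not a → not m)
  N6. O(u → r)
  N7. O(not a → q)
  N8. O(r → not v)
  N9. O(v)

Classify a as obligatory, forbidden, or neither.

Premise 9 gives O(v).
Premise 8 is O(r → not v); contrapositively O(v → not r). Since O(v) holds, K gives O(not r).
Premise 6, O(u → r), contraposes to O(not r → not u); with O(not r) we get O(not u).
Premise 2 is O(not u → not q); since O(not u), deontic closure gives O(not q).
The contrapositive of premise 7 (O(not a → q)) is O(not q → a), and O(not q) is already established, so O(a).
Premises 1, 3, 4, 5 do not contribute to this derivation.
Hence a is obligatory.

Obligatory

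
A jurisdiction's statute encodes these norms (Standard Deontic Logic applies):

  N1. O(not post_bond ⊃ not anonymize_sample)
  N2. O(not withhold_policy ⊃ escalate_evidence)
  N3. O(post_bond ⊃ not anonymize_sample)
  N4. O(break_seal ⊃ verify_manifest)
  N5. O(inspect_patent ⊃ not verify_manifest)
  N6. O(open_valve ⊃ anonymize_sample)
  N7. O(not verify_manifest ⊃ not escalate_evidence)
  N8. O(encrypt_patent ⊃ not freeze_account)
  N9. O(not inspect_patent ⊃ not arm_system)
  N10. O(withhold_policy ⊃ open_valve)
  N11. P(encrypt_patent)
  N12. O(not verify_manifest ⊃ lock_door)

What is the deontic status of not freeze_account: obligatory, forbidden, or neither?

Premise 8 is O(encrypt_patent ⊃ not freeze_account), but O(encrypt_patent) is not derivable from the premises (the permission P(encrypt_patent) asserts only not O(not encrypt_patent), not O(encrypt_patent)), so it does not yield O(not freeze_account).
No premise or chain of K-axiom applications forces O(not freeze_account), and none forces O(freeze_account). So not freeze_account is neither obligatory nor forbidden under these norms.

Neither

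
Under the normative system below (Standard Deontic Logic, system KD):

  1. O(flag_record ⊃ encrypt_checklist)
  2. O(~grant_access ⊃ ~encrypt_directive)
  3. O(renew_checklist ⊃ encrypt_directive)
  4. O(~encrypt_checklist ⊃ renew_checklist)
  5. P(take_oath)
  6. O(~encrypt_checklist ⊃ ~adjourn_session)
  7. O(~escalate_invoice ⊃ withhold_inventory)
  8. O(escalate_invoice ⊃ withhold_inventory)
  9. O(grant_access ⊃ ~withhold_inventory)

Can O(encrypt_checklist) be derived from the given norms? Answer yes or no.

Yes

By case analysis on escalate_invoice: premise 8 gives O(escalate_invoice ⊃ withhold_inventory) and premise 7 gives O(~escalate_invoice ⊃ withhold_inventory), so O(withhold_inventory) either way.
The contrapositive of premise 9 (O(grant_access ⊃ ~withhold_inventory)) is O(withhold_inventory ⊃ ~grant_access), and O(withhold_inventory) is already established, so O(~grant_access).
Applying K to premise 2 (O(~grant_access ⊃ ~encrypt_directive)) and O(~grant_access) yields O(~encrypt_directive).
Premise 3 is O(renew_checklist ⊃ encrypt_directive); contrapositively O(~encrypt_directive ⊃ ~renew_checklist). Since O(~encrypt_directive) holds, K gives O(~renew_checklist).
Premise 4 is O(~encrypt_checklist ⊃ renew_checklist); contrapositively O(~renew_checklist ⊃ encrypt_checklist). Since O(~renew_checklist) holds, K gives O(encrypt_checklist).
Premises 1, 5, 6 do not contribute to this derivation.
So O(encrypt_checklist) follows.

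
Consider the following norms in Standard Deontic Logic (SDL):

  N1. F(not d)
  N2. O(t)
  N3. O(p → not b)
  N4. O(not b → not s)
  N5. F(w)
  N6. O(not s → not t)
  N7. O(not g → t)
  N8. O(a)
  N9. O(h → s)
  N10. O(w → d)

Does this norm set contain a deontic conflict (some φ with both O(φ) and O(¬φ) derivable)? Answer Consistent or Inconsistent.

Consistent

Premise 10 is O(w → d); even if O(d) held, inferring O(w) would be affirming the consequent — invalid.
So O(w) is not derivable, and the apparent clash with O(not w) does not arise.
A world satisfying every obligation exists (e.g. a=true, b=true, d=true, g=false, h=false, p=false, s=true, t=true, w=false); no atom is both obligatory and forbidden, so the set is consistent.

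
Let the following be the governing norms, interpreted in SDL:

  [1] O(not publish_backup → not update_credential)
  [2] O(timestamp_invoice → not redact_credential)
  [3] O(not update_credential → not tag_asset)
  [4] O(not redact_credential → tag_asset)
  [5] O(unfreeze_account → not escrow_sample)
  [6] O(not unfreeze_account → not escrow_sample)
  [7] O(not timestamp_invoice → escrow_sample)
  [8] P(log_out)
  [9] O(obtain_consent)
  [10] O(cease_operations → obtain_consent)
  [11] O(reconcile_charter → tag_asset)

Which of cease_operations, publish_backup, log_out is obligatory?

publish_backup

Premises 5 and 6 cover both cases: O(unfreeze_account → not escrow_sample) and O(not unfreeze_account → not escrow_sample). Since unfreeze_account ∨ not unfreeze_account is a tautology, O(not escrow_sample) follows.
The contrapositive of premise 7 (O(not timestamp_invoice → escrow_sample)) is O(not escrow_sample → timestamp_invoice), and O(not escrow_sample) is already established, so O(timestamp_invoice).
With premise 2, O(timestamp_invoice → not redact_credential), the K-axiom yields O(not redact_credential).
Premise 4 is O(not redact_credential → tag_asset); since O(not redact_credential), deontic closure gives O(tag_asset).
Premise 3, O(not update_credential → not tag_asset), contraposes to O(tag_asset → update_credential); with O(tag_asset) we get O(update_credential).
Premise 1 is O(not publish_backup → not update_credential); contrapositively O(update_credential → publish_backup). Since O(update_credential) holds, K gives O(publish_backup).
So O(publish_backup) holds — publish_backup is obligatory. None of the other listed options is made obligatory by any chain of premises.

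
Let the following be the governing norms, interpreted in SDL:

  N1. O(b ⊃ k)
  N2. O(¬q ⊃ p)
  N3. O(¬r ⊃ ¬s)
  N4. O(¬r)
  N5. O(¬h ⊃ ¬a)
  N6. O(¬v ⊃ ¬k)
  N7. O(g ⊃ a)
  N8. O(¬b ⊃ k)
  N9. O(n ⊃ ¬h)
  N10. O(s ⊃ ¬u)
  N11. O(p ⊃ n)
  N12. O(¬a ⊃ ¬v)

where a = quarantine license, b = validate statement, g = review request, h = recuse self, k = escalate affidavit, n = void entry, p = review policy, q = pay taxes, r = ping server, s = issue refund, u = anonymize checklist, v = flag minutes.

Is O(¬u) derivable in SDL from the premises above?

Premise 10 is O(s ⊃ ¬u), but O(s) is not derivable from the premises, so it does not yield O(¬u).
No other premise forces O(¬u). An ideal world satisfying every premise can still have ¬u false, so O(¬u) is not derivable.

No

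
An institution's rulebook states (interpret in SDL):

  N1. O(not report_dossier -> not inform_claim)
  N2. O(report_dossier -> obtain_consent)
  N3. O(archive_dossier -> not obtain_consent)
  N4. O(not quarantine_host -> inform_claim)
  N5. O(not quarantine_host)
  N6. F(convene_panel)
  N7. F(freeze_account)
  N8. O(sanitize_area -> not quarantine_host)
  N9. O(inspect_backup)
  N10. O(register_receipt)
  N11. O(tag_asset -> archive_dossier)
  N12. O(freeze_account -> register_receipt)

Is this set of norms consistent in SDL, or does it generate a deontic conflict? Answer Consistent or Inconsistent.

Premise 12 is O(freeze_account -> register_receipt); even if O(register_receipt) held, inferring O(freeze_account) would be affirming the consequent — invalid.
So O(freeze_account) is not derivable, and the apparent clash with O(not freeze_account) does not arise.
A world satisfying every obligation exists (e.g. archive_dossier=false, convene_panel=false, freeze_account=false, inform_claim=true, inspect_backup=true, obtain_consent=true, quarantine_host=false, register_receipt=true, report_dossier=true, sanitize_area=false, tag_asset=false); no atom is both obligatory and forbidden, so the set is consistent.

Consistent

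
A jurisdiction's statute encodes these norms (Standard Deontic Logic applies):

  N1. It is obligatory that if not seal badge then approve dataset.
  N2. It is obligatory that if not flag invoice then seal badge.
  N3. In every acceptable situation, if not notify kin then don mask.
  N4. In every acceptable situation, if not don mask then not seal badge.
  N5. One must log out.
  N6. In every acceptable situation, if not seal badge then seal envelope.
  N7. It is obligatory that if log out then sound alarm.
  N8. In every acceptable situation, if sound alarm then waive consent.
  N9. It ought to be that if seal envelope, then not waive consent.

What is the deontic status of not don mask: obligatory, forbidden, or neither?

Forbidden

Premise 5 gives O(log_out).
From O(log_out) and premise 7, O(log_out → sound_alarm), we obtain O(sound_alarm).
From O(sound_alarm) and premise 8, O(sound_alarm → waive_consent), we obtain O(waive_consent).
The contrapositive of premise 9 (O(seal_envelope → ¬waive_consent)) is O(waive_consent → ¬seal_envelope), and O(waive_consent) is already established, so O(¬seal_envelope).
Premise 6, O(¬seal_badge → seal_envelope), contraposes to O(¬seal_envelope → seal_badge); with O(¬seal_envelope) we get O(seal_badge).
Premise 4 is O(¬don_mask → ¬seal_badge); contrapositively O(seal_badge → don_mask). Since O(seal_badge) holds, K gives O(don_mask).
Premises 1, 2, 3 do not contribute to this derivation.
Thus O(don_mask), which is F(¬don_mask): ¬don_mask is forbidden.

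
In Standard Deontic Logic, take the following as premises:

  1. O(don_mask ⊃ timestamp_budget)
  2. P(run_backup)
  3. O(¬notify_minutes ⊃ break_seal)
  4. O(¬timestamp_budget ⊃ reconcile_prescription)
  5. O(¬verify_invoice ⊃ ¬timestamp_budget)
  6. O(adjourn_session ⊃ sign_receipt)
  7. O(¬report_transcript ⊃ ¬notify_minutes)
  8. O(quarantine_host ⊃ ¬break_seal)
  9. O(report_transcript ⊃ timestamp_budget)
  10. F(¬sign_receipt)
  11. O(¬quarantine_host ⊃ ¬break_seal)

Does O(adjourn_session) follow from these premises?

No

Premise 6 is O(adjourn_session ⊃ sign_receipt); even if O(sign_receipt) held, inferring O(adjourn_session) would be affirming the consequent — invalid.
No other premise forces O(adjourn_session). An ideal world satisfying every premise can still have adjourn_session false, so O(adjourn_session) is not derivable.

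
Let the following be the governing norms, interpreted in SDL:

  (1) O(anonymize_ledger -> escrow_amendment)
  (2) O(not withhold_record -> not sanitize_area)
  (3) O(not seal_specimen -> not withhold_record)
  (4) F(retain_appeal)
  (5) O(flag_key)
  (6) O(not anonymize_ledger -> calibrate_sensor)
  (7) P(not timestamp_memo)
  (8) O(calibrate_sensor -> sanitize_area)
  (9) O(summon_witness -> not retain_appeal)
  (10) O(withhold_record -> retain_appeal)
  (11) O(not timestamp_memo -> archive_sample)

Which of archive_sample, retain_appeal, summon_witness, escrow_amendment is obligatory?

escrow_amendment

Premise 4, F(retain_appeal), is equivalent to O(not retain_appeal).
The contrapositive of premise 10 (O(withhold_record -> retain_appeal)) is O(not retain_appeal -> not withhold_record), and O(not retain_appeal) is already established, so O(not withhold_record).
Premise 2 is O(not withhold_record -> not sanitize_area); since O(not withhold_record), deontic closure gives O(not sanitize_area).
Premise 8, O(calibrate_sensor -> sanitize_area), contraposes to O(not sanitize_area -> not calibrate_sensor); with O(not sanitize_area) we get O(not calibrate_sensor).
Premise 6 is O(not anonymize_ledger -> calibrate_sensor); contrapositively O(not calibrate_sensor -> anonymize_ledger). Since O(not calibrate_sensor) holds, K gives O(anonymize_ledger).
With premise 1, O(anonymize_ledger -> escrow_amendment), the K-axiom yields O(escrow_amendment).
So O(escrow_amendment) holds — escrow_amendment is obligatory. None of the other listed options is made obligatory by any chain of premises.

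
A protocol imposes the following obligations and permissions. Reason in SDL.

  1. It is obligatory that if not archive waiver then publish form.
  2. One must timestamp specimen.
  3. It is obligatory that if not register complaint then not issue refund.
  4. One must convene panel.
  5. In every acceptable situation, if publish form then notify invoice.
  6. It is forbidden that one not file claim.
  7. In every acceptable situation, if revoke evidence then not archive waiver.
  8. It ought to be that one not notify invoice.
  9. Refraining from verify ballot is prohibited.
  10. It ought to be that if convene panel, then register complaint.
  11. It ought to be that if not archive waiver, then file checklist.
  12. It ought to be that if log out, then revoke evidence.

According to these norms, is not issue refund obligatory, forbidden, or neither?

Premise 3 is O(¬register_complaint → ¬issue_refund), but O(¬register_complaint) is not derivable from the premises, so it does not yield O(¬issue_refund).
No premise or chain of K-axiom applications forces O(¬issue_refund), and none forces O(issue_refund). So ¬issue_refund is neither obligatory nor forbidden under these norms.

Neither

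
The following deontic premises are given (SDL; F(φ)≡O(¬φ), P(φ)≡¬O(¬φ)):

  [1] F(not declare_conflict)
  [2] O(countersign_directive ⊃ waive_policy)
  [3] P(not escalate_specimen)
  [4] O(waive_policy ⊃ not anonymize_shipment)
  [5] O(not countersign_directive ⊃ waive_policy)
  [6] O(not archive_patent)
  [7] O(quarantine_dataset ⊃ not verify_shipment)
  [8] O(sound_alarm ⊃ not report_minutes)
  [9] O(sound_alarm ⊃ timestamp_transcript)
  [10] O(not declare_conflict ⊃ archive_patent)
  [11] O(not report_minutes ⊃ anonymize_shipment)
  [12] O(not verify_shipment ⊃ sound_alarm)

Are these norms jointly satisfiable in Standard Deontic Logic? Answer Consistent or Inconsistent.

Consistent

Premise 10 is O(not declare_conflict ⊃ archive_patent), but O(not declare_conflict) is not derivable from the premises, so it does not yield O(archive_patent).
So O(archive_patent) is not derivable, and the apparent clash with O(not archive_patent) does not arise.
A world satisfying every obligation exists (e.g. anonymize_shipment=false, archive_patent=false, countersign_directive=false, declare_conflict=true, escalate_specimen=false, quarantine_dataset=false, report_minutes=true, sound_alarm=false, timestamp_transcript=false, verify_shipment=true, waive_policy=true); no atom is both obligatory and forbidden, so the set is consistent.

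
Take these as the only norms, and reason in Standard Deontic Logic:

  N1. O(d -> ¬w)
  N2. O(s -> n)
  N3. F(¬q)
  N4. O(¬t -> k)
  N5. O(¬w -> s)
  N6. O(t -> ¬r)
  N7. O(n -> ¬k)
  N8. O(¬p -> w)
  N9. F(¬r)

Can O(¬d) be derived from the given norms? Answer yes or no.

F(¬r) at premise 9 means O(r).
The contrapositive of premise 6 (O(t -> ¬r)) is O(r -> ¬t), and O(r) is already established, so O(¬t).
From O(¬t) and premise 4, O(¬t -> k), we obtain O(k).
The contrapositive of premise 7 (O(n -> ¬k)) is O(k -> ¬n), and O(k) is already established, so O(¬n).
The contrapositive of premise 2 (O(s -> n)) is O(¬n -> ¬s), and O(¬n) is already established, so O(¬s).
Premise 5 is O(¬w -> s); contrapositively O(¬s -> w). Since O(¬s) holds, K gives O(w).
Premise 1 is O(d -> ¬w); contrapositively O(w -> ¬d). Since O(w) holds, K gives O(¬d).
Premises 3, 8 do not contribute to this derivation.
So O(¬d) follows.

Yes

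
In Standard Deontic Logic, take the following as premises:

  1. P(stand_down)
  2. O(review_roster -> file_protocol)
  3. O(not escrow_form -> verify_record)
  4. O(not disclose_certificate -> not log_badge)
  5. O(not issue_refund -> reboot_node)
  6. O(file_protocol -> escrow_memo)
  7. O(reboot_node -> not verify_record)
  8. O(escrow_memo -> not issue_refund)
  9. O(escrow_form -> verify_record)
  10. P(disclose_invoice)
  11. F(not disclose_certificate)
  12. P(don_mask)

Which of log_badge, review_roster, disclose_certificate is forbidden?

review_roster

Premises 3 and 9 cover both cases: O(not escrow_form -> verify_record) and O(escrow_form -> verify_record). Since not escrow_form ∨ escrow_form is a tautology, O(verify_record) follows.
The contrapositive of premise 7 (O(reboot_node -> not verify_record)) is O(verify_record -> not reboot_node), and O(verify_record) is already established, so O(not reboot_node).
Premise 5, O(not issue_refund -> reboot_node), contraposes to O(not reboot_node -> issue_refund); with O(not reboot_node) we get O(issue_refund).
Premise 8, O(escrow_memo -> not issue_refund), contraposes to O(issue_refund -> not escrow_memo); with O(issue_refund) we get O(not escrow_memo).
Premise 6, O(file_protocol -> escrow_memo), contraposes to O(not escrow_memo -> not file_protocol); with O(not escrow_memo) we get O(not file_protocol).
Premise 2, O(review_roster -> file_protocol), contraposes to O(not file_protocol -> not review_roster); with O(not file_protocol) we get O(not review_roster).
So O(not review_roster) holds, i.e. review_roster is forbidden. None of the other listed options is forbidden under the premises.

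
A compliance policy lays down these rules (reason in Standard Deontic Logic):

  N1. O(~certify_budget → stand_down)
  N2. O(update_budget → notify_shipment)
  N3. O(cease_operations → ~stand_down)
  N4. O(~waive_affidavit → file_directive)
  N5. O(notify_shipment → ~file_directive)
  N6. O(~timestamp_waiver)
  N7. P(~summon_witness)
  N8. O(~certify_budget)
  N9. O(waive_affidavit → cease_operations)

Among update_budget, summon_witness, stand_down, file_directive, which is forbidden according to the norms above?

Premise 8 states O(~certify_budget) outright.
Premise 1 is O(~certify_budget → stand_down); since O(~certify_budget), deontic closure gives O(stand_down).
The contrapositive of premise 3 (O(cease_operations → ~stand_down)) is O(stand_down → ~cease_operations), and O(stand_down) is already established, so O(~cease_operations).
The contrapositive of premise 9 (O(waive_affidavit → cease_operations)) is O(~cease_operations → ~waive_affidavit), and O(~cease_operations) is already established, so O(~waive_affidavit).
From O(~waive_affidavit) and premise 4, O(~waive_affidavit → file_directive), we obtain O(file_directive).
Premise 5 is O(notify_shipment → ~file_directive); contrapositively O(file_directive → ~notify_shipment). Since O(file_directive) holds, K gives O(~notify_shipment).
Premise 2 is O(update_budget → notify_shipment); contrapositively O(~notify_shipment → ~update_budget). Since O(~notify_shipment) holds, K gives O(~update_budget).
So O(~update_budget) holds, i.e. update_budget is forbidden. None of the other listed options is forbidden under the premises.

update_budget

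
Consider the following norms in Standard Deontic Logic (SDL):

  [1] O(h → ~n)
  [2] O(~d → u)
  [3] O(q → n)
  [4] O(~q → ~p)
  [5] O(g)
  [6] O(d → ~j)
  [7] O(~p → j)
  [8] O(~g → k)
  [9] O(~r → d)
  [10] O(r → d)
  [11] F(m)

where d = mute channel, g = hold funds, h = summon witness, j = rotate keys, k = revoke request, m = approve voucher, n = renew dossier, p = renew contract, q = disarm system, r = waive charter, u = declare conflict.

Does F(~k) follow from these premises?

No

Premise 8 is O(~g → k), but O(~g) is not derivable from the premises, so it does not yield O(k).
No other premise forces O(k). An ideal world satisfying every premise can still have ~k true, so F(~k) is not derivable.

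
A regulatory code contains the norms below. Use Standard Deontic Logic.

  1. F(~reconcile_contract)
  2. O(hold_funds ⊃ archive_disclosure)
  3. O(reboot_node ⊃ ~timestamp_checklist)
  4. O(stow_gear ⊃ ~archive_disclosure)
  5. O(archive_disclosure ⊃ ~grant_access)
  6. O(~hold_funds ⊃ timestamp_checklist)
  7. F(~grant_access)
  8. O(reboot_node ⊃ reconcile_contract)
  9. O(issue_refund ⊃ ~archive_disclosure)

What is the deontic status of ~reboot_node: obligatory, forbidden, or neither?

Obligatory

F(~grant_access) at premise 7 means O(grant_access).
The contrapositive of premise 5 (O(archive_disclosure ⊃ ~grant_access)) is O(grant_access ⊃ ~archive_disclosure), and O(grant_access) is already established, so O(~archive_disclosure).
Premise 2, O(hold_funds ⊃ archive_disclosure), contraposes to O(~archive_disclosure ⊃ ~hold_funds); with O(~archive_disclosure) we get O(~hold_funds).
With premise 6, O(~hold_funds ⊃ timestamp_checklist), the K-axiom yields O(timestamp_checklist).
The contrapositive of premise 3 (O(reboot_node ⊃ ~timestamp_checklist)) is O(timestamp_checklist ⊃ ~reboot_node), and O(timestamp_checklist) is already established, so O(~reboot_node).
Premises 1, 4, 8, 9 do not contribute to this derivation.
Hence ~reboot_node is obligatory.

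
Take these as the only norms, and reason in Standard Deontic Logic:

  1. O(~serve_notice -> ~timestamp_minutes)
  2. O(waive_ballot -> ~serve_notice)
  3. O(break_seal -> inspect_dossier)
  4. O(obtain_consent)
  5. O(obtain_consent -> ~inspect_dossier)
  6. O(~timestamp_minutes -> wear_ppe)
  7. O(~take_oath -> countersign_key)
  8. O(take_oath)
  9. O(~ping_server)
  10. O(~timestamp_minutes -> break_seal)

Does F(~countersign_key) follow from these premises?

No

Premise 7 is O(~take_oath -> countersign_key), but O(~take_oath) is not derivable from the premises, so it does not yield O(countersign_key).
No other premise forces O(countersign_key). An ideal world satisfying every premise can still have ~countersign_key true, so F(~countersign_key) is not derivable.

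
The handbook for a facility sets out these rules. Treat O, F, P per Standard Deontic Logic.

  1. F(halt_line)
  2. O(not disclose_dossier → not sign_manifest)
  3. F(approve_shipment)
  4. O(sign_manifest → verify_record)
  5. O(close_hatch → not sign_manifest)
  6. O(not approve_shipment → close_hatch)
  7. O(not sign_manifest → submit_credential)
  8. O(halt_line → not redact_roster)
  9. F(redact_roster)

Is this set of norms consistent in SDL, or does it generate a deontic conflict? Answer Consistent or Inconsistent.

Premise 8 is O(halt_line → not redact_roster); even if O(not redact_roster) held, inferring O(halt_line) would be affirming the consequent — invalid.
So O(halt_line) is not derivable, and the apparent clash with O(not halt_line) does not arise.
A world satisfying every obligation exists (e.g. approve_shipment=false, close_hatch=true, disclose_dossier=false, halt_line=false, redact_roster=false, sign_manifest=false, submit_credential=true, verify_record=false); no atom is both obligatory and forbidden, so the set is consistent.

Consistent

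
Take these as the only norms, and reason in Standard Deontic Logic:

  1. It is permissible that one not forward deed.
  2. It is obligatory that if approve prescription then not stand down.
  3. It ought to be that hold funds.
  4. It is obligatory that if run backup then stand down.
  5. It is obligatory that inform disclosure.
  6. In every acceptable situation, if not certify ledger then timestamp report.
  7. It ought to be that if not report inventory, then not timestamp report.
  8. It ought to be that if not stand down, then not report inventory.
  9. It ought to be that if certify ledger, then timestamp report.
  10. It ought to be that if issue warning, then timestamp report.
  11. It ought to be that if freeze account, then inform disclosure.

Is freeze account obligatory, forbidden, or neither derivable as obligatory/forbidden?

Premise 11 is O(freeze_account → inform_disclosure); even if O(inform_disclosure) held, inferring O(freeze_account) would be affirming the consequent — invalid.
No premise or chain of K-axiom applications forces O(freeze_account), and none forces O(¬freeze_account). So freeze_account is neither obligatory nor forbidden under these norms.

Neither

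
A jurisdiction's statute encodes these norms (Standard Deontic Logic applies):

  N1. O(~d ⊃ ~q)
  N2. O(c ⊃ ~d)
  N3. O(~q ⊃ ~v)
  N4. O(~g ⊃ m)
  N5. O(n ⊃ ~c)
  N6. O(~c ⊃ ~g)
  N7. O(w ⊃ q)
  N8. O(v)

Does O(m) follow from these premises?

Yes

From premise 8 we have O(v).
The contrapositive of premise 3 (O(~q ⊃ ~v)) is O(v ⊃ q), and O(v) is already established, so O(q).
The contrapositive of premise 1 (O(~d ⊃ ~q)) is O(q ⊃ d), and O(q) is already established, so O(d).
The contrapositive of premise 2 (O(c ⊃ ~d)) is O(d ⊃ ~c), and O(d) is already established, so O(~c).
With premise 6, O(~c ⊃ ~g), the K-axiom yields O(~g).
From O(~g) and premise 4, O(~g ⊃ m), we obtain O(m).
Premises 5, 7 do not contribute to this derivation.
So O(m) follows.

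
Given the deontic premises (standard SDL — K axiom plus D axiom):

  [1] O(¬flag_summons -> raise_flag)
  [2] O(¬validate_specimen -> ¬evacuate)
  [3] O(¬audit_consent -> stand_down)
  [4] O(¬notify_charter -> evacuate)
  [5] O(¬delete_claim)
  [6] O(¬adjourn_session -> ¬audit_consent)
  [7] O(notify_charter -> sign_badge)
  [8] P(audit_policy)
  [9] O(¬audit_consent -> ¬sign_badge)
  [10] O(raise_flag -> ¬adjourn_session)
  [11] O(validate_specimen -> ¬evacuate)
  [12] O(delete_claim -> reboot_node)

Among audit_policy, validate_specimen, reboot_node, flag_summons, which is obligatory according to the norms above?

flag_summons

By case analysis on validate_specimen: premise 11 gives O(validate_specimen -> ¬evacuate) and premise 2 gives O(¬validate_specimen -> ¬evacuate), so O(¬evacuate) either way.
Premise 4, O(¬notify_charter -> evacuate), contraposes to O(¬evacuate -> notify_charter); with O(¬evacuate) we get O(notify_charter).
From O(notify_charter) and premise 7, O(notify_charter -> sign_badge), we obtain O(sign_badge).
Premise 9, O(¬audit_consent -> ¬sign_badge), contraposes to O(sign_badge -> audit_consent); with O(sign_badge) we get O(audit_consent).
Premise 6 is O(¬adjourn_session -> ¬audit_consent); contrapositively O(audit_consent -> adjourn_session). Since O(audit_consent) holds, K gives O(adjourn_session).
The contrapositive of premise 10 (O(raise_flag -> ¬adjourn_session)) is O(adjourn_session -> ¬raise_flag), and O(adjourn_session) is already established, so O(¬raise_flag).
The contrapositive of premise 1 (O(¬flag_summons -> raise_flag)) is O(¬raise_flag -> flag_summons), and O(¬raise_flag) is already established, so O(flag_summons).
So O(flag_summons) holds — flag_summons is obligatory. None of the other listed options is made obligatory by any chain of premises.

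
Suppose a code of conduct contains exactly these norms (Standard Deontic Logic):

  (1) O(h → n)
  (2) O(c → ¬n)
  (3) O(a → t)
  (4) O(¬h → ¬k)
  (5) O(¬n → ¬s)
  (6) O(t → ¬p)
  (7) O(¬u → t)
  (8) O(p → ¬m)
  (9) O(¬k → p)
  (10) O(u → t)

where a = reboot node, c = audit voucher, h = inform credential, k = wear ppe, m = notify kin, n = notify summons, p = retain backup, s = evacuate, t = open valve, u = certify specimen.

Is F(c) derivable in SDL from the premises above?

By case analysis on ¬u: premise 7 gives O(¬u → t) and premise 10 gives O(u → t), so O(t) either way.
From O(t) and premise 6, O(t → ¬p), we obtain O(¬p).
Premise 9, O(¬k → p), contraposes to O(¬p → k); with O(¬p) we get O(k).
Premise 4 is O(¬h → ¬k); contrapositively O(k → h). Since O(k) holds, K gives O(h).
From O(h) and premise 1, O(h → n), we obtain O(n).
Premise 2 is O(c → ¬n); contrapositively O(n → ¬c). Since O(n) holds, K gives O(¬c).
Premises 3, 5, 8 do not contribute to this derivation.
So O(¬c) holds, i.e. F(c). The claim follows.

Yes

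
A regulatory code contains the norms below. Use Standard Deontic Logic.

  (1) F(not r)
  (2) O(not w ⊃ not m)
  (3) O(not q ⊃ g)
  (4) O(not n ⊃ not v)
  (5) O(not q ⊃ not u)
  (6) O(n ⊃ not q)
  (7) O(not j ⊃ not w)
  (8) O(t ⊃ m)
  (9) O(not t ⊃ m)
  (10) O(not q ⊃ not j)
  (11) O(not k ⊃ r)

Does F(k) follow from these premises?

Premise 11 is O(not k ⊃ r); even if O(r) held, inferring O(not k) would be affirming the consequent — invalid.
No other premise forces O(not k). An ideal world satisfying every premise can still have k true, so F(k) is not derivable.

No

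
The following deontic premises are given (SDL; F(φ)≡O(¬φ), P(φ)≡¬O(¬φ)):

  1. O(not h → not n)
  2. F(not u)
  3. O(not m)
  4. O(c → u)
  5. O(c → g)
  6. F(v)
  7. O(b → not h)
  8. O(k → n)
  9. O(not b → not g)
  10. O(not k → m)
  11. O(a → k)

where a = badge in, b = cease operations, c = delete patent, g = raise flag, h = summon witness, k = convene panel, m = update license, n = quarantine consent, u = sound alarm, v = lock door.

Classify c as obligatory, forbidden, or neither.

Premise 3 states O(not m) outright.
Premise 10, O(not k → m), contraposes to O(not m → k); with O(not m) we get O(k).
From O(k) and premise 8, O(k → n), we obtain O(n).
Premise 1, O(not h → not n), contraposes to O(n → h); with O(n) we get O(h).
Premise 7, O(b → not h), contraposes to O(h → not b); with O(h) we get O(not b).
Premise 9 is O(not b → not g); since O(not b), deontic closure gives O(not g).
The contrapositive of premise 5 (O(c → g)) is O(not g → not c), and O(not g) is already established, so O(not c).
Premises 2, 4, 6, 11 do not contribute to this derivation.
Thus O(not c), which is F(c): c is forbidden.

Forbidden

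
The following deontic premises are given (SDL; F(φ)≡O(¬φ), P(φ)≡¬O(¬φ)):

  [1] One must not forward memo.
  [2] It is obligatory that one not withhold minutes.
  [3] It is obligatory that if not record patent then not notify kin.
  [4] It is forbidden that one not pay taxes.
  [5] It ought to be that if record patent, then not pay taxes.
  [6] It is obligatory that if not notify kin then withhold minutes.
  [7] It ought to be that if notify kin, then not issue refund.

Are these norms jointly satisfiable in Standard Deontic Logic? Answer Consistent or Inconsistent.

Inconsistent

F(¬pay_taxes) at premise 4 means O(pay_taxes).
Premise 5 is O(record_patent → ¬pay_taxes); contrapositively O(pay_taxes → ¬record_patent). Since O(pay_taxes) holds, K gives O(¬record_patent).
Applying K to premise 3 (O(¬record_patent → ¬notify_kin)) and O(¬record_patent) yields O(¬notify_kin).
Applying K to premise 6 (O(¬notify_kin → withhold_minutes)) and O(¬notify_kin) yields O(withhold_minutes).
Yet premise 2 states O(¬withhold_minutes).
We now have both O(withhold_minutes) and O(¬withhold_minutes) — withhold_minutes is simultaneously obligatory and forbidden, violating the D-axiom.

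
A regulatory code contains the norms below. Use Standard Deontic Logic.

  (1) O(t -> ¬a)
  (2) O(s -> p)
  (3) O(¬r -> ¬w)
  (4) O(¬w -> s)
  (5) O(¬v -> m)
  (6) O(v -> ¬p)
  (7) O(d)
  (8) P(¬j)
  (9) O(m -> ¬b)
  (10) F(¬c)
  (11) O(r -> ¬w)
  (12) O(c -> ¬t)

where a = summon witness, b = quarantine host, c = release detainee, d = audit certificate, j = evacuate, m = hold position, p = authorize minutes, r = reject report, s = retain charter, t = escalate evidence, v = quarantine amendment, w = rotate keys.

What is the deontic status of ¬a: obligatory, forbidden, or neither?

Premise 1 is O(t -> ¬a), but O(t) is not derivable from the premises, so it does not yield O(¬a).
No premise or chain of K-axiom applications forces O(¬a), and none forces O(a). So ¬a is neither obligatory nor forbidden under these norms.

Neither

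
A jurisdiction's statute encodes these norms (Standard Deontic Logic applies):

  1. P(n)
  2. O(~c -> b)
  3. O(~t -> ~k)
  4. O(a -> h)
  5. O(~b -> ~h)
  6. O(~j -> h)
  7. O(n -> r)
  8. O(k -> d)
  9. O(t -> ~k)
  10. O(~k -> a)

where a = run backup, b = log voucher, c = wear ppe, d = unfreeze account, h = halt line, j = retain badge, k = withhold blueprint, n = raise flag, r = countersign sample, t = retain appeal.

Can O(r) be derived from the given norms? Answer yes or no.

No

Premise 7 is O(n -> r), but O(n) is not derivable from the premises (the permission P(n) asserts only ~O(~n), not O(n)), so it does not yield O(r).
No other premise forces O(r). An ideal world satisfying every premise can still have r false, so O(r) is not derivable.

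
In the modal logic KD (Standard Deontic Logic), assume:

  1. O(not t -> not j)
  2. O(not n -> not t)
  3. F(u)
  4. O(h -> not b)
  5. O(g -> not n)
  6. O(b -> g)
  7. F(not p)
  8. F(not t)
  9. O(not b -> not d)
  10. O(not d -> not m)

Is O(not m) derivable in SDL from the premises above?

Premise 8, F(not t), is equivalent to O(t).
Premise 2, O(not n -> not t), contraposes to O(t -> n); with O(t) we get O(n).
Premise 5, O(g -> not n), contraposes to O(n -> not g); with O(n) we get O(not g).
Premise 6 is O(b -> g); contrapositively O(not g -> not b). Since O(not g) holds, K gives O(not b).
Premise 9 is O(not b -> not d); since O(not b), deontic closure gives O(not d).
Applying K to premise 10 (O(not d -> not m)) and O(not d) yields O(not m).
Premises 1, 3, 4, 7 do not contribute to this derivation.
So O(not m) follows.

Yes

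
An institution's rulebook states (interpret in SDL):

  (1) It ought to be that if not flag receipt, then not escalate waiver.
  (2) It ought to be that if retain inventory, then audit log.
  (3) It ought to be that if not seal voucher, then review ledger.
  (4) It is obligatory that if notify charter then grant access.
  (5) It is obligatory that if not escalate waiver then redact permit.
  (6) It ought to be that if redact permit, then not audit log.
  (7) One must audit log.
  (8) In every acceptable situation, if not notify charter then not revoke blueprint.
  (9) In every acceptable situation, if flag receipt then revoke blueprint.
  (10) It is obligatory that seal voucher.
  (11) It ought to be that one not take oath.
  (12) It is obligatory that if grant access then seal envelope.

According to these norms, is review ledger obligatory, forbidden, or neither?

Premise 3 is O(¬seal_voucher → review_ledger), but O(¬seal_voucher) is not derivable from the premises, so it does not yield O(review_ledger).
No premise or chain of K-axiom applications forces O(review_ledger), and none forces O(¬review_ledger). So review_ledger is neither obligatory nor forbidden under these norms.

Neither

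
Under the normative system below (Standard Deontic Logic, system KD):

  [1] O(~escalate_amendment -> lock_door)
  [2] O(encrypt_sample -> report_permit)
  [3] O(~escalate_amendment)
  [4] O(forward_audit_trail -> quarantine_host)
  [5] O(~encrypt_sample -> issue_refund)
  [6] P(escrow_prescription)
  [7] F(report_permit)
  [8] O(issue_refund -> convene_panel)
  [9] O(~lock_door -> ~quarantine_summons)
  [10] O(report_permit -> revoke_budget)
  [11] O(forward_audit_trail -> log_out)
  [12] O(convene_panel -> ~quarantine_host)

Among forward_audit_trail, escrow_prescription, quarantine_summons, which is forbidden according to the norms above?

Premise 7, F(report_permit), is equivalent to O(~report_permit).
Premise 2, O(encrypt_sample -> report_permit), contraposes to O(~report_permit -> ~encrypt_sample); with O(~report_permit) we get O(~encrypt_sample).
With premise 5, O(~encrypt_sample -> issue_refund), the K-axiom yields O(issue_refund).
Applying K to premise 8 (O(issue_refund -> convene_panel)) and O(issue_refund) yields O(convene_panel).
Applying K to premise 12 (O(convene_panel -> ~quarantine_host)) and O(convene_panel) yields O(~quarantine_host).
The contrapositive of premise 4 (O(forward_audit_trail -> quarantine_host)) is O(~quarantine_host -> ~forward_audit_trail), and O(~quarantine_host) is already established, so O(~forward_audit_trail).
So O(~forward_audit_trail) holds, i.e. forward_audit_trail is forbidden. None of the other listed options is forbidden under the premises.

forward_audit_trail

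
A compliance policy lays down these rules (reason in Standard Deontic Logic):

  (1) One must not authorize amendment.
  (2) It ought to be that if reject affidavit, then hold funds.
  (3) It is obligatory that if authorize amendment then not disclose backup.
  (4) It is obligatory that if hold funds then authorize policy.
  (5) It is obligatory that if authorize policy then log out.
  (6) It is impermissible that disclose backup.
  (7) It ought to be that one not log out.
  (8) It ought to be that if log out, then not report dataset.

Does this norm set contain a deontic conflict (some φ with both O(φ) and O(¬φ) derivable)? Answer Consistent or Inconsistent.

Premise 3 is O(authorize_amendment → ¬disclose_backup); even if O(¬disclose_backup) held, inferring O(authorize_amendment) would be affirming the consequent — invalid.
So O(authorize_amendment) is not derivable, and the apparent clash with O(¬authorize_amendment) does not arise.
A world satisfying every obligation exists (e.g. authorize_amendment=false, authorize_policy=false, disclose_backup=false, hold_funds=false, log_out=false, reject_affidavit=false, report_dataset=false); no atom is both obligatory and forbidden, so the set is consistent.

Consistent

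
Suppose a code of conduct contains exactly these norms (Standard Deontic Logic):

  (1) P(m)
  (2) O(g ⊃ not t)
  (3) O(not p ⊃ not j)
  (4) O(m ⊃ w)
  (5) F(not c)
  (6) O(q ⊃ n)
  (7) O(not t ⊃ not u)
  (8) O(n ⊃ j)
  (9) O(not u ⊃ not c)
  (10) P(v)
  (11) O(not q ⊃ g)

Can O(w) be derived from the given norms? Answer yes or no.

No

Premise 4 is O(m ⊃ w), but O(m) is not derivable from the premises (the permission P(m) asserts only not O(not m), not O(m)), so it does not yield O(w).
No other premise forces O(w). An ideal world satisfying every premise can still have w false, so O(w) is not derivable.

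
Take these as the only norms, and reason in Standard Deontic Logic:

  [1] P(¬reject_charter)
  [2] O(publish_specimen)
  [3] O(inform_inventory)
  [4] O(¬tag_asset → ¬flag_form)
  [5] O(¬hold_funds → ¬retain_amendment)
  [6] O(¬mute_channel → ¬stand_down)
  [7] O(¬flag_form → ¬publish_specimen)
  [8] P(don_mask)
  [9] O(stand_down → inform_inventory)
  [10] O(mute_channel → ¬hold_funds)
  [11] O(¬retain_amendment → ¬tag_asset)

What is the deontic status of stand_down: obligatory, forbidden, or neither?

Forbidden

From premise 2 we have O(publish_specimen).
Premise 7 is O(¬flag_form → ¬publish_specimen); contrapositively O(publish_specimen → flag_form). Since O(publish_specimen) holds, K gives O(flag_form).
The contrapositive of premise 4 (O(¬tag_asset → ¬flag_form)) is O(flag_form → tag_asset), and O(flag_form) is already established, so O(tag_asset).
The contrapositive of premise 11 (O(¬retain_amendment → ¬tag_asset)) is O(tag_asset → retain_amendment), and O(tag_asset) is already established, so O(retain_amendment).
Premise 5 is O(¬hold_funds → ¬retain_amendment); contrapositively O(retain_amendment → hold_funds). Since O(retain_amendment) holds, K gives O(hold_funds).
The contrapositive of premise 10 (O(mute_channel → ¬hold_funds)) is O(hold_funds → ¬mute_channel), and O(hold_funds) is already established, so O(¬mute_channel).
From O(¬mute_channel) and premise 6, O(¬mute_channel → ¬stand_down), we obtain O(¬stand_down).
Premises 1, 3, 8, 9 do not contribute to this derivation.
Thus O(¬stand_down), which is F(stand_down): stand_down is forbidden.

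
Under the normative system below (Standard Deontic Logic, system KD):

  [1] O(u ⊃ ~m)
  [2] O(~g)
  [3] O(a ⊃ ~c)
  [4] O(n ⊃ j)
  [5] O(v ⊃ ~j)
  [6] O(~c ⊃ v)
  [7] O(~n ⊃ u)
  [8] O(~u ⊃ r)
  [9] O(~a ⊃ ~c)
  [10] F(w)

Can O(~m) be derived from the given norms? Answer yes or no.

Premises 3 and 9 are O(a ⊃ ~c) and O(~a ⊃ ~c); every ideal world satisfies a or ~a, so in either case ~c holds — hence O(~c).
Premise 6 is O(~c ⊃ v); since O(~c), deontic closure gives O(v).
Applying K to premise 5 (O(v ⊃ ~j)) and O(v) yields O(~j).
Premise 4 is O(n ⊃ j); contrapositively O(~j ⊃ ~n). Since O(~j) holds, K gives O(~n).
With premise 7, O(~n ⊃ u), the K-axiom yields O(u).
With premise 1, O(u ⊃ ~m), the K-axiom yields O(~m).
Premises 2, 8, 10 do not contribute to this derivation.
So O(~m) follows.

Yes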